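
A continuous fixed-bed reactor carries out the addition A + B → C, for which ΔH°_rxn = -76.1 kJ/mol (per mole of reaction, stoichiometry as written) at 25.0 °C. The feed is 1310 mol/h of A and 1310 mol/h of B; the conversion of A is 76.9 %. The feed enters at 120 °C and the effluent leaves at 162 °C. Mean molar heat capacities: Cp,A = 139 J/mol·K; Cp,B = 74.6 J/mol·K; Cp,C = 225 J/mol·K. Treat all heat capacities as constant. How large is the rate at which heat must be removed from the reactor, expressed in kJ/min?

Extent of reaction ξ = 0.769 × 1310 = 1007.4 mol/h
Reaction term: ξ·ΔH°_rxn = 1007.4 × -76.1 = -76662 kJ/h
Sensible, feed 120→25 °C: -26583 kJ/h
Outlet flows (mol/h): A 302.61, B 302.61, C 1007.4
Sensible, products 25→162 °C: 39908 kJ/h
Q = ΔH = -63337 kJ/h = -17.594 kW
Heat removed = 1055.6 kJ/min

Q_out = 1060 kJ/min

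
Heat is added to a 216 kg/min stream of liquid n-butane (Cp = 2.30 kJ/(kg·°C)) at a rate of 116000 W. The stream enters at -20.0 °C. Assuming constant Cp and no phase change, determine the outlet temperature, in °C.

Q = 116000 W = 6960 kJ/min
ΔT = Q/(ṁ·Cp) = 6960/(216×2.30) = 14.01 K
T_out = -20.0 + 14.01 = -5.9903 °C

T_out = -5.99 °C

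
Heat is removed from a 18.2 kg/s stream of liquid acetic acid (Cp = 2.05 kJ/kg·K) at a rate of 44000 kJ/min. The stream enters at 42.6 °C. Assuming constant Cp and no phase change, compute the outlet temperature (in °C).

T_out = 22.9 °C

Q = 44000 kJ/min = 733.33 kJ/s
ΔT = Q/(ṁ·Cp) = 733.33/(18.2×2.05) = 19.655 K
T_out = 42.6 − 19.655 = 22.945 °C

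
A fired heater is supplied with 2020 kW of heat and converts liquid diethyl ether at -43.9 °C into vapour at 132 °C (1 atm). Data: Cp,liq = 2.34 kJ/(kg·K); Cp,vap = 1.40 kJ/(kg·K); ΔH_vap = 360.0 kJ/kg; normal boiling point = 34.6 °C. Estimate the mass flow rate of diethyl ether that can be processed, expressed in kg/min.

ṁ = 178 kg/min

Δh = 2.34×(34.6−-43.9) + 360.0 + 1.40×(132−34.6) = 680.05 kJ/kg
Q = 2020 kW = 2020 kJ/s = 121200 kJ/min
ṁ = Q/Δh = 121200 / 680.05 = 178.22 kg/min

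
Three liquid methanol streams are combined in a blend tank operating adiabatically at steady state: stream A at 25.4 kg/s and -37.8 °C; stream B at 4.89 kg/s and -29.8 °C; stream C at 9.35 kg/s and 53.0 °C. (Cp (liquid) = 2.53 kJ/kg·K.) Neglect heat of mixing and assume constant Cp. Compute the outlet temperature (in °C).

T_out = -15.4 °C

No heat crosses the boundary, so H_out = H_in.
T_out = Σ ṁᵢCp,ᵢTᵢ / Σ ṁᵢCp,ᵢ
      = -1544 / 100.29 = -15.396 °C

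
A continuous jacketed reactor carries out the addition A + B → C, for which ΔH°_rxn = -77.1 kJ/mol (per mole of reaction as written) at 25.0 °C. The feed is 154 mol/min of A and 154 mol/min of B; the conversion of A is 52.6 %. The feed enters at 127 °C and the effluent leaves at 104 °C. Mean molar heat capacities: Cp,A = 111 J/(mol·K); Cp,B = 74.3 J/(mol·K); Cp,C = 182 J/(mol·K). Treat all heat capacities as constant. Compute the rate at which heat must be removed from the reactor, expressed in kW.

Extent of reaction ξ = 0.526 × 154 = 81.004 mol/min
Reaction term: ξ·ΔH°_rxn = 81.004 × -77.1 = -6245.4 kJ/min
Sensible, feed 127→25 °C: -2910.7 kJ/min
Outlet flows (mol/min): A 72.996, B 72.996, C 81.004
Sensible, products 25→104 °C: 2233.2 kJ/min
Q = ΔH = -6922.9 kJ/min = -115.38 kW
Heat removed = 115.38 kW

Q_out = 115 kW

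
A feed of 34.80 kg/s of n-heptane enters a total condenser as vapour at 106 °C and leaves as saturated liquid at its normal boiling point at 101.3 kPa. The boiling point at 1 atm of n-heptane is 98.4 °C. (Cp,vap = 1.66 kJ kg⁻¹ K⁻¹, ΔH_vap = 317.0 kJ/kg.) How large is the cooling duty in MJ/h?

Q_c = 41300 MJ/h

vapour 106→98.4 °C: -12.616 kJ/kg
condensation at 98.4 °C: -317 kJ/kg
Δh = -12.616 + -317 = -329.62 kJ/kg
Q = ṁ·Δh = 34.80 kg/s × -329.62 kJ/kg = -11471 kJ/s
|Q| = 11471 kW = 41294 MJ/h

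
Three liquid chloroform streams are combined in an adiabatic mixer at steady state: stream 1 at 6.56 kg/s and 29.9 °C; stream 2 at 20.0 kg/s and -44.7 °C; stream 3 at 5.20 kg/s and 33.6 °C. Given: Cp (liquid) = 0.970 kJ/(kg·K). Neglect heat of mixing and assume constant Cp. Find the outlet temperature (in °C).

T_out = -16.5 °C

Adiabatic, steady state ⇒ Σ ṁᵢCp,ᵢ(T_out − Tᵢ) = 0
T_out = Σ ṁᵢCp,ᵢTᵢ / Σ ṁᵢCp,ᵢ
      = -507.44 / 30.807 = -16.472 °C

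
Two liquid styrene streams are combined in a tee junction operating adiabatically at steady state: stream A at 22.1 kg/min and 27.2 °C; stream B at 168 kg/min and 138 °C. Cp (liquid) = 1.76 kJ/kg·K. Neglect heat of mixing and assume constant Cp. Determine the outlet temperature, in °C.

No heat crosses the boundary, so H_out = H_in.
Σ ṁᵢCp,ᵢTᵢ = 22.1×1.76×27.2 + 168×1.76×138 = 41862
Σ ṁᵢCp,ᵢ = 22.1×1.76 + 168×1.76 = 334.58
T_out = 41862 / 334.58 = 125.12 °C

T_out = 125 °C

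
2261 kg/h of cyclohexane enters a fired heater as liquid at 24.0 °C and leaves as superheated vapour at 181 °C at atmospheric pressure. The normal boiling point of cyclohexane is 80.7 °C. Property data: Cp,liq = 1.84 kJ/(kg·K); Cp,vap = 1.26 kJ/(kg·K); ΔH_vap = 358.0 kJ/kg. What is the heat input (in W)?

Q = 370000 W

liquid 24.0→80.7 °C: 104.33 kJ/kg
vaporisation at 80.7 °C: 358 kJ/kg
vapour 80.7→181 °C: 126.38 kJ/kg
Δh = 104.33 + 358 + 126.38 = 588.71 kJ/kg
Q = ṁ·Δh = 2261 kg/h × 588.71 kJ/kg = 1.3311e+06 kJ/h
|Q| = 369.74 kW = 369740 W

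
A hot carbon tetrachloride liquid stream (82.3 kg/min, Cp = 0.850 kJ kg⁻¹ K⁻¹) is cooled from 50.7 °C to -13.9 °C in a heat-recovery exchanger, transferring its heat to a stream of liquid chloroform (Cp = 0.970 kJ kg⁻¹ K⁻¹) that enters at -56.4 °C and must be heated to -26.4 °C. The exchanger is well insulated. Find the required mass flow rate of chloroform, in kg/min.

Heat released by hot stream: Q = 82.3 × 0.850 × (50.7 − -13.9) = 4519.1 kJ/min
Energy balance on cold side (adiabatic exchanger): Q = ṁ_c·Cp_c·(T_c,out − T_c,in)
ṁ_c = 4519.1 / [0.970 × (-26.4 − -56.4)] = 155.3 kg/min

ṁ_c = 155 kg/min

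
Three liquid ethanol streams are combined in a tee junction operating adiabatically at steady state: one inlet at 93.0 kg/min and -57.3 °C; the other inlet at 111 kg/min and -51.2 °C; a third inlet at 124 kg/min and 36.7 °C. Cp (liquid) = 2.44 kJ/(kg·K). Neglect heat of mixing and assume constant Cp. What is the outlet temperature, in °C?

Adiabatic, steady state ⇒ Σ ṁᵢCp,ᵢ(T_out − Tᵢ) = 0
Σ ṁᵢCp,ᵢTᵢ = 93.0×2.44×-57.3 + 111×2.44×-51.2 + 124×2.44×36.7 = -15766
Σ ṁᵢCp,ᵢ = 93.0×2.44 + 111×2.44 + 124×2.44 = 800.32
T_out = -15766 / 800.32 = -19.699 °C

T_out = -19.7 °C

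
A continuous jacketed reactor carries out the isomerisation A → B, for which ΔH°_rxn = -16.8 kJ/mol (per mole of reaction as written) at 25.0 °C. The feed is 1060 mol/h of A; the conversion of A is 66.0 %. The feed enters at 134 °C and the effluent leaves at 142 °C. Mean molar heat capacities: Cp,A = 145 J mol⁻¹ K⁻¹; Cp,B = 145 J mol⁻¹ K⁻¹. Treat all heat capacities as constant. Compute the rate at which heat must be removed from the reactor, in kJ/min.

Extent of reaction ξ = 0.660 × 1060 = 699.6 mol/h
Reaction term: ξ·ΔH°_rxn = 699.6 × -16.8 = -11753 kJ/h
Sensible, feed 134→25 °C: -16753 kJ/h
Outlet flows (mol/h): A 360.4, B 699.6
Sensible, products 25→142 °C: 17983 kJ/h
Q = ΔH = -10524 kJ/h = -2.9232 kW
Heat removed = 175.39 kJ/min

Q_out = 175 kJ/min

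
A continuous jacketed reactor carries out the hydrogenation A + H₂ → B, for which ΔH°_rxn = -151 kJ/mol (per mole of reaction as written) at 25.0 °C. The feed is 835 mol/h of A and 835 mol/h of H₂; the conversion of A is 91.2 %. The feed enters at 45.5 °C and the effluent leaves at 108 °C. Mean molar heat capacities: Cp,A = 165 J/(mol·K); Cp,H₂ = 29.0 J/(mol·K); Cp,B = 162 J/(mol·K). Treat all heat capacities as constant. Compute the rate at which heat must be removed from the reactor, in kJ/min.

Extent of reaction ξ = 0.912 × 835 = 761.52 mol/h
Reaction term: ξ·ΔH°_rxn = 761.52 × -151 = -114990 kJ/h
Sensible, feed 45.5→25 °C: -3320.8 kJ/h
Outlet flows (mol/h): A 73.48, H₂ 73.48, B 761.52
Sensible, products 25→108 °C: 11423 kJ/h
Q = ΔH = -106890 kJ/h = -29.691 kW
Heat removed = 1781.5 kJ/min

Q_out = 1780 kJ/min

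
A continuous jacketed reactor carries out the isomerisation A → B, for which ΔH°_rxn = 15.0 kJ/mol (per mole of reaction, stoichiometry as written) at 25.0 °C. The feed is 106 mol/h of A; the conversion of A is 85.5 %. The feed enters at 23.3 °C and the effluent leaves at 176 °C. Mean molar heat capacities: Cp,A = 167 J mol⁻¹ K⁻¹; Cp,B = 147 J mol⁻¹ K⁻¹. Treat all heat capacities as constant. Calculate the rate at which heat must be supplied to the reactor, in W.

Extent of reaction ξ = 0.855 × 106 = 90.63 mol/h
Reaction term: ξ·ΔH°_rxn = 90.63 × 15.0 = 1359.4 kJ/h
Sensible, feed 23.3→25 °C: 30.093 kJ/h
Outlet flows (mol/h): A 15.37, B 90.63
Sensible, products 25→176 °C: 2399.3 kJ/h
Q = ΔH = 3788.8 kJ/h = 1.0525 kW
Heat supplied = 1052.5 W

Q_in = 1050 W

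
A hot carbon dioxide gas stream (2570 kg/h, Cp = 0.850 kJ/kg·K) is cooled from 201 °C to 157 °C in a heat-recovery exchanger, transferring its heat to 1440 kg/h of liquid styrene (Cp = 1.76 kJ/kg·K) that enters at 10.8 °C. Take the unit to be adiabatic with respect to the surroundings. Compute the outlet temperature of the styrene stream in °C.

Heat released by hot stream: Q = 2570 × 0.850 × (201 − 157) = 96118 kJ/h
Energy balance on cold side (adiabatic exchanger): Q = ṁ_c·Cp_c·(T_c,out − T_c,in)
T_c,out = 10.8 + 96118/(1440 × 1.76) = 48.725 °C

T_c,out = 48.7 °C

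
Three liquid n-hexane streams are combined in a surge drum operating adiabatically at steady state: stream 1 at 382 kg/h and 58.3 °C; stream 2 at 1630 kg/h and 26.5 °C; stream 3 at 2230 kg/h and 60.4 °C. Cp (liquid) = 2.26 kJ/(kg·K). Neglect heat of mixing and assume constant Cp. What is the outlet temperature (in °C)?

T_out = 47.2 °C

No heat crosses the boundary, so H_out = H_in.
Σ ṁᵢCp,ᵢTᵢ = 382×2.26×58.3 + 1630×2.26×26.5 + 2230×2.26×60.4 = 452360
Σ ṁᵢCp,ᵢ = 382×2.26 + 1630×2.26 + 2230×2.26 = 9586.9
T_out = 452360 / 9586.9 = 47.185 °C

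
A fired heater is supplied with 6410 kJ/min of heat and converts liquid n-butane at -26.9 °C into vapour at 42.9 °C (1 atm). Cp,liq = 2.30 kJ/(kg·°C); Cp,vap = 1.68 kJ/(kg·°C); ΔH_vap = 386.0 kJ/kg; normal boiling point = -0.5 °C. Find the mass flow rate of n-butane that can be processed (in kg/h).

ṁ = 740 kg/h

Δh = 2.30×(-0.5−-26.9) + 386.0 + 1.68×(42.9−-0.5) = 519.63 kJ/kg
Q = 6410 kJ/min = 106.83 kJ/s = 384600 kJ/h
ṁ = Q/Δh = 384600 / 519.63 = 740.14 kg/h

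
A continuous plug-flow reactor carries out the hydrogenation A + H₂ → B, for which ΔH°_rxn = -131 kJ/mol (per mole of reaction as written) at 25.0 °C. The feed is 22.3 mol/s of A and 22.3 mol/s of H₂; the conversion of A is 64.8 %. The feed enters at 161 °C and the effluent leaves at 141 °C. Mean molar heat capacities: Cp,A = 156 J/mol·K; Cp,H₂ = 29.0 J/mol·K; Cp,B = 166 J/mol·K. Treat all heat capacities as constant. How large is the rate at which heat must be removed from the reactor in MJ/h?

Q_out = 7230 MJ/h

Extent of reaction ξ = 0.648 × 22.3 = 14.45 mol/s
Reaction term: ξ·ΔH°_rxn = 14.45 × -131 = -1893 kJ/s
Sensible, feed 161→25 °C: -561.07 kJ/s
Outlet flows (mol/s): A 7.8496, H₂ 7.8496, B 14.45
Sensible, products 25→141 °C: 446.71 kJ/s
Q = ΔH = -2007.4 kJ/s = -2007.4 kW
Heat removed = 7226.5 MJ/h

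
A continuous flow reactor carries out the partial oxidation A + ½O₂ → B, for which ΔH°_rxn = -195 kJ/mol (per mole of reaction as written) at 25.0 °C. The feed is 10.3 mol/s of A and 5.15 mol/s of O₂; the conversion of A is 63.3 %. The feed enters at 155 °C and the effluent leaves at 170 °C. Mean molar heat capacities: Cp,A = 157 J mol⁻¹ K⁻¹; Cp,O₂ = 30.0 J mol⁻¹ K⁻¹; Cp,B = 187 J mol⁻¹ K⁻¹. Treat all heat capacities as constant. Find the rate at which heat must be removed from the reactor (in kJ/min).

Q_out = 73800 kJ/min

Extent of reaction ξ = 0.633 × 10.3 = 6.5199 mol/s
Reaction term: ξ·ΔH°_rxn = 6.5199 × -195 = -1271.4 kJ/s
Sensible, feed 155→25 °C: -230.31 kJ/s
Outlet flows (mol/s): A 3.7801, O₂ 1.8901, B 6.5199
Sensible, products 25→170 °C: 271.06 kJ/s
Q = ΔH = -1230.6 kJ/s = -1230.6 kW
Heat removed = 73838 kJ/min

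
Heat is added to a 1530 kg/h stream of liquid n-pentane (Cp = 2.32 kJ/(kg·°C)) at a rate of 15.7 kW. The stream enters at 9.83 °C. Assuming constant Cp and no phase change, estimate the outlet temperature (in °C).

T_out = 25.8 °C

Q = 15.7 kW = 56520 kJ/h
ΔT = Q/(ṁ·Cp) = 56520/(1530×2.32) = 15.923 K
T_out = 9.83 + 15.923 = 25.753 °C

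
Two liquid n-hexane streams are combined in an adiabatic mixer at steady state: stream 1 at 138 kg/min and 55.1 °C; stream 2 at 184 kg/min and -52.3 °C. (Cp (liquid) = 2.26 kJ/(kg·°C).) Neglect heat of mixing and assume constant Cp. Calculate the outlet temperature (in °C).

T_out = -6.27 °C

No heat crosses the boundary, so H_out = H_in.
T_out = Σ ṁᵢCp,ᵢTᵢ / Σ ṁᵢCp,ᵢ
      = -4563.8 / 727.72 = -6.2714 °C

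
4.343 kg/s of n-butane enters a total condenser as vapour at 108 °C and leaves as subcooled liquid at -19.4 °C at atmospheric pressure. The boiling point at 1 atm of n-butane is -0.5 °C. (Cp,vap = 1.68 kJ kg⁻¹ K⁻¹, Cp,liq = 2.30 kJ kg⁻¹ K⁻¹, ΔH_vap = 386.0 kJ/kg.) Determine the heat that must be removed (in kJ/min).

Q_c = 159000 kJ/min

vapour 108→-0.5 °C: -182.28 kJ/kg
condensation at -0.5 °C: -386 kJ/kg
liquid -0.5→-19.4 °C: -43.47 kJ/kg
Δh = -182.28 + -386 + -43.47 = -611.75 kJ/kg
Q = ṁ·Δh = 4.343 kg/s × -611.75 kJ/kg = -2656.8 kJ/s
|Q| = 2656.8 kW = 159410 kJ/min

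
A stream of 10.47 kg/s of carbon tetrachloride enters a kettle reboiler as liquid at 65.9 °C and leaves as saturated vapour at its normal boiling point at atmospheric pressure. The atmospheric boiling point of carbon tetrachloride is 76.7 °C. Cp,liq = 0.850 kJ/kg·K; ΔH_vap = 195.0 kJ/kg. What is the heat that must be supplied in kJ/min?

liquid 65.9→76.7 °C: 9.18 kJ/kg
vaporisation at 76.7 °C: 195 kJ/kg
Δh = 9.18 + 195 = 204.18 kJ/kg
Q = ṁ·Δh = 10.47 kg/s × 204.18 kJ/kg = 2137.8 kJ/s
|Q| = 2137.8 kW = 128270 kJ/min

Q = 128000 kJ/min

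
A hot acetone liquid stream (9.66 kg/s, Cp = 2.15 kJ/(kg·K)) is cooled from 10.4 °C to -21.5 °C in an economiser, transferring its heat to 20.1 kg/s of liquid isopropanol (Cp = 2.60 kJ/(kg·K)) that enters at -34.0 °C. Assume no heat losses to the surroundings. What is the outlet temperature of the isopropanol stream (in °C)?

Heat released by hot stream: Q = 9.66 × 2.15 × (10.4 − -21.5) = 662.53 kJ/s
Energy balance on cold side (adiabatic exchanger): Q = ṁ_c·Cp_c·(T_c,out − T_c,in)
T_c,out = -34.0 + 662.53/(20.1 × 2.60) = -21.322 °C

T_c,out = -21.3 °C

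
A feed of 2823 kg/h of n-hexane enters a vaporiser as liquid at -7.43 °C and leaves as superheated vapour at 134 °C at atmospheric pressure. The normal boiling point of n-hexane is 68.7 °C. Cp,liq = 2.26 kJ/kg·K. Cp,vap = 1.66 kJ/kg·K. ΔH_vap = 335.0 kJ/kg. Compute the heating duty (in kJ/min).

Q = 29000 kJ/min

liquid -7.43→68.7 °C: 172.05 kJ/kg
vaporisation at 68.7 °C: 335 kJ/kg
vapour 68.7→134 °C: 108.4 kJ/kg
Δh = 172.05 + 335 + 108.4 = 615.45 kJ/kg
Q = ṁ·Δh = 2823 kg/h × 615.45 kJ/kg = 1.7374e+06 kJ/h
|Q| = 482.62 kW = 28957 kJ/min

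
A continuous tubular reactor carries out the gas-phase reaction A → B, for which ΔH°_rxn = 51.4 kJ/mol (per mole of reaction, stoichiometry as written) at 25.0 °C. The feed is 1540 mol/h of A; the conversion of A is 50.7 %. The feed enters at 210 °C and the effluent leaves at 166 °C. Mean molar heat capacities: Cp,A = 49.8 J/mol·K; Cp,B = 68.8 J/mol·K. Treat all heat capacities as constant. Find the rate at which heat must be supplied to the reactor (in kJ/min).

Q_in = 647 kJ/min

Extent of reaction ξ = 0.507 × 1540 = 780.78 mol/h
Reaction term: ξ·ΔH°_rxn = 780.78 × 51.4 = 40132 kJ/h
Sensible, feed 210→25 °C: -14188 kJ/h
Outlet flows (mol/h): A 759.22, B 780.78
Sensible, products 25→166 °C: 12905 kJ/h
Q = ΔH = 38849 kJ/h = 10.791 kW
Heat supplied = 647.49 kJ/min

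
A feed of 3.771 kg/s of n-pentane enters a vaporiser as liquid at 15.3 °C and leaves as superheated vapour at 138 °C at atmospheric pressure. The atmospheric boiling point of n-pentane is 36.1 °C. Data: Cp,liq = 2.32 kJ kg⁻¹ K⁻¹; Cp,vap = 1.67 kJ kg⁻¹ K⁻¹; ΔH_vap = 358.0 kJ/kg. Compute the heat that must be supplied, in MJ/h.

Q = 7830 MJ/h

liquid 15.3→36.1 °C: 48.256 kJ/kg
vaporisation at 36.1 °C: 358 kJ/kg
vapour 36.1→138 °C: 170.17 kJ/kg
Δh = 48.256 + 358 + 170.17 = 576.43 kJ/kg
Q = ṁ·Δh = 3.771 kg/s × 576.43 kJ/kg = 2173.7 kJ/s
|Q| = 2173.7 kW = 7825.4 MJ/h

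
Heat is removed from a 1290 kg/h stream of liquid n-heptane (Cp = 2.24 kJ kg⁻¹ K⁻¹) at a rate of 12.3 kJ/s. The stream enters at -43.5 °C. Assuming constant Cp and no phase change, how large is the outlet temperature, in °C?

T_out = -58.8 °C

Q = 12.3 kJ/s = 44280 kJ/h
ΔT = Q/(ṁ·Cp) = 44280/(1290×2.24) = 15.324 K
T_out = -43.5 − 15.324 = -58.824 °C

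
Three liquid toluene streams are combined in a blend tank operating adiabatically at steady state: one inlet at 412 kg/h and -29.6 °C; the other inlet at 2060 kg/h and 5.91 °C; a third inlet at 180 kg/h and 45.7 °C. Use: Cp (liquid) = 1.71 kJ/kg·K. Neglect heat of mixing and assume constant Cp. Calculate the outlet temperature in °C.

T_out = 3.09 °C

No heat crosses the boundary, so H_out = H_in.
T_out = Σ ṁᵢCp,ᵢTᵢ / Σ ṁᵢCp,ᵢ
      = 14031 / 4534.9 = 3.094 °C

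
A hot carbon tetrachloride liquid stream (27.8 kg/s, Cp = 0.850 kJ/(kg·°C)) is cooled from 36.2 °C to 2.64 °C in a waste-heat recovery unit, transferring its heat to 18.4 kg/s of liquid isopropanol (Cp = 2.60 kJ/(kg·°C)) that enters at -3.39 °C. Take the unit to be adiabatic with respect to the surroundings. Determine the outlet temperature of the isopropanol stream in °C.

T_c,out = 13.2 °C

Heat released by hot stream: Q = 27.8 × 0.850 × (36.2 − 2.64) = 793.02 kJ/s
Energy balance on cold side (adiabatic exchanger): Q = ṁ_c·Cp_c·(T_c,out − T_c,in)
T_c,out = -3.39 + 793.02/(18.4 × 2.60) = 13.187 °C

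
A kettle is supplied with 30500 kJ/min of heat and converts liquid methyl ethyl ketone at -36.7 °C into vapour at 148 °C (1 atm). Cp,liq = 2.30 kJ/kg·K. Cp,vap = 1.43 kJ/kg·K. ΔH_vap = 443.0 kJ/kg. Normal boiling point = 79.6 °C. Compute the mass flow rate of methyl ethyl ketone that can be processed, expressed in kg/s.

Δh = 2.30×(79.6−-36.7) + 443.0 + 1.43×(148−79.6) = 808.3 kJ/kg
Q = 30500 kJ/min = 508.33 kJ/s = 508.33 kJ/s
ṁ = Q/Δh = 508.33 / 808.3 = 0.62889 kg/s

ṁ = 0.629 kg/s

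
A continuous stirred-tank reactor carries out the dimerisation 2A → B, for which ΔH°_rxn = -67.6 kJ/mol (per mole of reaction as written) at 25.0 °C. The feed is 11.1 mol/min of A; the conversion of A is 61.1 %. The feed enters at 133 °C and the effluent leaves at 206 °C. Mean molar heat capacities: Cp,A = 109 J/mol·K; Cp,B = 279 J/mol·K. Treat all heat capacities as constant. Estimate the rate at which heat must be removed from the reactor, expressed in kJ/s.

Extent of reaction ξ = 0.611 × 11.1 / 2 = 3.391 mol/min
Reaction term: ξ·ΔH°_rxn = 3.391 × -67.6 = -229.23 kJ/min
Sensible, feed 133→25 °C: -130.67 kJ/min
Outlet flows (mol/min): A 4.3179, B 3.391
Sensible, products 25→206 °C: 256.43 kJ/min
Q = ΔH = -103.47 kJ/min = -1.7245 kW
Heat removed = 1.7245 kJ/s

Q_out = 1.72 kJ/s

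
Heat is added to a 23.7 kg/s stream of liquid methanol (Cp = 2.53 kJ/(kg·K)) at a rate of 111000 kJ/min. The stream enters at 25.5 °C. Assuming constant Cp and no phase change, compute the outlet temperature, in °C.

Q = 111000 kJ/min = 1850 kJ/s
ΔT = Q/(ṁ·Cp) = 1850/(23.7×2.53) = 30.853 K
T_out = 25.5 + 30.853 = 56.353 °C

T_out = 56.4 °C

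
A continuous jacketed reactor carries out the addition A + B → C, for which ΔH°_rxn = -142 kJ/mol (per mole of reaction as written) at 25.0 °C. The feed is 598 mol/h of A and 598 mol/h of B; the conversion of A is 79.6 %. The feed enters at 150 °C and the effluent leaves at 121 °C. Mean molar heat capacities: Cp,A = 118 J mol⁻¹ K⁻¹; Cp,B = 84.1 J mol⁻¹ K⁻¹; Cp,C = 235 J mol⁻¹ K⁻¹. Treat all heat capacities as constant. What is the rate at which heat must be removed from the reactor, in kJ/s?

Extent of reaction ξ = 0.796 × 598 = 476.01 mol/h
Reaction term: ξ·ΔH°_rxn = 476.01 × -142 = -67593 kJ/h
Sensible, feed 150→25 °C: -15107 kJ/h
Outlet flows (mol/h): A 121.99, B 121.99, C 476.01
Sensible, products 25→121 °C: 13106 kJ/h
Q = ΔH = -69595 kJ/h = -19.332 kW
Heat removed = 19.332 kJ/s

Q_out = 19.3 kJ/s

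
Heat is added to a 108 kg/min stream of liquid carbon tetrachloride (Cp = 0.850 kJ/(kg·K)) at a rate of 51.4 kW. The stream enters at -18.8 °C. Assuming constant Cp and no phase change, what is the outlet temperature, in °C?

T_out = 14.8 °C

Q = 51.4 kW = 3084 kJ/min
ΔT = Q/(ṁ·Cp) = 3084/(108×0.850) = 33.595 K
T_out = -18.8 + 33.595 = 14.795 °C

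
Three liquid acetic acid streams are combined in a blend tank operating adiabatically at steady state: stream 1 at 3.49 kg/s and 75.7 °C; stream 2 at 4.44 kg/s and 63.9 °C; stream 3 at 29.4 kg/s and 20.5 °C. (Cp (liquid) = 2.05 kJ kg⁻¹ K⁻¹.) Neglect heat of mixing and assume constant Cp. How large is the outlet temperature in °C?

T_out = 30.8 °C

Adiabatic, steady state ⇒ Σ ṁᵢCp,ᵢ(T_out − Tᵢ) = 0
T_out = Σ ṁᵢCp,ᵢTᵢ / Σ ṁᵢCp,ᵢ
      = 2358.7 / 76.526 = 30.823 °C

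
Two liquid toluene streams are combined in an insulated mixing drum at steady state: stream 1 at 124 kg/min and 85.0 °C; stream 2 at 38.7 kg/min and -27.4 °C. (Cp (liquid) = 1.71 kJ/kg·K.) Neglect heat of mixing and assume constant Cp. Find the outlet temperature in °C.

T_out = 58.3 °C

Energy balance with Q = 0: Σ ṁᵢCp,ᵢ(T_out − Tᵢ) = 0
T_out = Σ ṁᵢCp,ᵢTᵢ / Σ ṁᵢCp,ᵢ
      = 16210 / 278.22 = 58.264 °C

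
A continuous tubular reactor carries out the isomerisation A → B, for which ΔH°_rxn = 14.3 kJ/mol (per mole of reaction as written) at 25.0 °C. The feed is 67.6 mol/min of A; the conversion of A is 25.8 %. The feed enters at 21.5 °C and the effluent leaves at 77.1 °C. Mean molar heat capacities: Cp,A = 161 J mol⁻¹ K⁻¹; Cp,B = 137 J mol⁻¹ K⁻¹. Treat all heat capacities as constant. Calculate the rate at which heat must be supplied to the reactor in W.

Q_in = 13900 W

Extent of reaction ξ = 0.258 × 67.6 = 17.441 mol/min
Reaction term: ξ·ΔH°_rxn = 17.441 × 14.3 = 249.4 kJ/min
Sensible, feed 21.5→25 °C: 38.093 kJ/min
Outlet flows (mol/min): A 50.159, B 17.441
Sensible, products 25→77.1 °C: 545.23 kJ/min
Q = ΔH = 832.72 kJ/min = 13.879 kW
Heat supplied = 13879 W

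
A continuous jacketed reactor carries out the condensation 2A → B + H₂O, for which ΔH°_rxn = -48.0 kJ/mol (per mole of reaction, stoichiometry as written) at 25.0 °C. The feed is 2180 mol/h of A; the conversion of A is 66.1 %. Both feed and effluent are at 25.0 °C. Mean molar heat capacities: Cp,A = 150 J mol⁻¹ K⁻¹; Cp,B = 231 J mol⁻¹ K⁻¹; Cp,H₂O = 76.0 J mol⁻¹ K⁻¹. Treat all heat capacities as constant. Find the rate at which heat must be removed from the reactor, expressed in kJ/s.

Q_out = 9.61 kJ/s

Extent of reaction ξ = 0.661 × 2180 / 2 = 720.49 mol/h
Reaction term: ξ·ΔH°_rxn = 720.49 × -48.0 = -34584 kJ/h
Q = ΔH = -34584 kJ/h = -9.6065 kW
Heat removed = 9.6065 kJ/s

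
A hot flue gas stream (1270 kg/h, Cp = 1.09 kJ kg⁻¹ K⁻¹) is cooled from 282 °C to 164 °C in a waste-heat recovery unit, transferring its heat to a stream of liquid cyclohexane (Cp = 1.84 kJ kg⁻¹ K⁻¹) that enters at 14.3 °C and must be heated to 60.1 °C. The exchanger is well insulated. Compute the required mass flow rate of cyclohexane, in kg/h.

ṁ_c = 1940 kg/h

Heat released by hot stream: Q = 1270 × 1.09 × (282 − 164) = 163350 kJ/h
Energy balance on cold side (adiabatic exchanger): Q = ṁ_c·Cp_c·(T_c,out − T_c,in)
ṁ_c = 163350 / [1.84 × (60.1 − 14.3)] = 1938.3 kg/h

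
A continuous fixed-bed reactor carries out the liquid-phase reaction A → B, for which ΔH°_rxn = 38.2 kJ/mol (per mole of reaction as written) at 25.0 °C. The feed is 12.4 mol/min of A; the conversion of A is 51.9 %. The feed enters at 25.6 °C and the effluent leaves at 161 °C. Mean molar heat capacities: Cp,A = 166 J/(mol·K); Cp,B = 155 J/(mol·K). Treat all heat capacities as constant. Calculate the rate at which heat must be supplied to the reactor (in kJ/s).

Q_in = 8.58 kJ/s

Extent of reaction ξ = 0.519 × 12.4 = 6.4356 mol/min
Reaction term: ξ·ΔH°_rxn = 6.4356 × 38.2 = 245.84 kJ/min
Sensible, feed 25.6→25 °C: -1.235 kJ/min
Outlet flows (mol/min): A 5.9644, B 6.4356
Sensible, products 25→161 °C: 270.31 kJ/min
Q = ΔH = 514.92 kJ/min = 8.582 kW
Heat supplied = 8.582 kJ/s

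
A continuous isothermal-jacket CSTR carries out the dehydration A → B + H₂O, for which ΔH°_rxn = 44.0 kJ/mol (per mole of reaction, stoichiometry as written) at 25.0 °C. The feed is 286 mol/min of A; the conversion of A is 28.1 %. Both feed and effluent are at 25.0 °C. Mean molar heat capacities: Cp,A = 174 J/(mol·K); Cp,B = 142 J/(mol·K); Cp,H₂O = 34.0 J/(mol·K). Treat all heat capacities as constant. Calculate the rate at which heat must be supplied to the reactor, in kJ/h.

Q_in = 212000 kJ/h

Extent of reaction ξ = 0.281 × 286 = 80.366 mol/min
Reaction term: ξ·ΔH°_rxn = 80.366 × 44.0 = 3536.1 kJ/min
Q = ΔH = 3536.1 kJ/min = 58.935 kW
Heat supplied = 212170 kJ/h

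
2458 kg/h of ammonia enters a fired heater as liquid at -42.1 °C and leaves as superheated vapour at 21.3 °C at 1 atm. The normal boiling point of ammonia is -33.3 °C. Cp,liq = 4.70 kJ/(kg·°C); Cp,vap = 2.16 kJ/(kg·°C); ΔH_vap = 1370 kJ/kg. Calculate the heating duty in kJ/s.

liquid -42.1→-33.3 °C: 41.36 kJ/kg
vaporisation at -33.3 °C: 1370 kJ/kg
vapour -33.3→21.3 °C: 117.94 kJ/kg
Δh = 41.36 + 1370 + 117.94 = 1529.3 kJ/kg
Q = ṁ·Δh = 2458 kg/h × 1529.3 kJ/kg = 3.759e+06 kJ/h
|Q| = 1044.2 kW

Q = 1040 kJ/s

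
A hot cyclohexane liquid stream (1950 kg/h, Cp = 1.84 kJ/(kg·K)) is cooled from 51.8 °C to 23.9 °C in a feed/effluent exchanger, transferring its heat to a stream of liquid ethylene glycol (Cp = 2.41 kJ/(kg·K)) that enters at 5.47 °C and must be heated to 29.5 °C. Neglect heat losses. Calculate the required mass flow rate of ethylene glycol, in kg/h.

ṁ_c = 1730 kg/h

Heat released by hot stream: Q = 1950 × 1.84 × (51.8 − 23.9) = 100110 kJ/h
Energy balance on cold side (adiabatic exchanger): Q = ṁ_c·Cp_c·(T_c,out − T_c,in)
ṁ_c = 100110 / [2.41 × (29.5 − 5.47)] = 1728.6 kg/h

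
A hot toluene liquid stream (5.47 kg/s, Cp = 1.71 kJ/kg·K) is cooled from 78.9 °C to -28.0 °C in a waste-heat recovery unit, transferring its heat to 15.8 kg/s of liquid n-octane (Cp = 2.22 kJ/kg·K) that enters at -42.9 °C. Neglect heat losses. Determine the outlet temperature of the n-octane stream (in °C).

T_c,out = -14.4 °C

Heat released by hot stream: Q = 5.47 × 1.71 × (78.9 − -28.0) = 999.91 kJ/s
Energy balance on cold side (adiabatic exchanger): Q = ṁ_c·Cp_c·(T_c,out − T_c,in)
T_c,out = -42.9 + 999.91/(15.8 × 2.22) = -14.393 °C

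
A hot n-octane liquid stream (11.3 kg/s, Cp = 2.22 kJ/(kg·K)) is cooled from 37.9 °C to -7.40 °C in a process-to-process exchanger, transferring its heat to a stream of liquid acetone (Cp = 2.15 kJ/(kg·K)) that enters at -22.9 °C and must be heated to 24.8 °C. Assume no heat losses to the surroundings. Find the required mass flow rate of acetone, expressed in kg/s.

ṁ_c = 11.1 kg/s

Heat released by hot stream: Q = 11.3 × 2.22 × (37.9 − -7.40) = 1136.4 kJ/s
Energy balance on cold side (adiabatic exchanger): Q = ṁ_c·Cp_c·(T_c,out − T_c,in)
ṁ_c = 1136.4 / [2.15 × (24.8 − -22.9)] = 11.081 kg/s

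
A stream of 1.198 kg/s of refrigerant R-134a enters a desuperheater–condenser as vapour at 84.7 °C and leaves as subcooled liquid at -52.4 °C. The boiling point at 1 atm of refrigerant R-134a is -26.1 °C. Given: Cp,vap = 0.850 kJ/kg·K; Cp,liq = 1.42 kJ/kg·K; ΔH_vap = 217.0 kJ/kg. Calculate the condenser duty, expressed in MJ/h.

Q_c = 1500 MJ/h

vapour 84.7→-26.1 °C: -94.18 kJ/kg
condensation at -26.1 °C: -217 kJ/kg
liquid -26.1→-52.4 °C: -37.346 kJ/kg
Δh = -94.18 + -217 + -37.346 = -348.53 kJ/kg
Q = ṁ·Δh = 1.198 kg/s × -348.53 kJ/kg = -417.53 kJ/s
|Q| = 417.53 kW = 1503.1 MJ/h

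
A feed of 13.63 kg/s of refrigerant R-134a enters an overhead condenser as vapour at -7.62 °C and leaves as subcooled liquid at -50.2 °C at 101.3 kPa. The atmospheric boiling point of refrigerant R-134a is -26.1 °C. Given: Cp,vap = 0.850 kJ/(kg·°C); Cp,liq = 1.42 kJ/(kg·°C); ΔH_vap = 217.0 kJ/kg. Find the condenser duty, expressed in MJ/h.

Q_c = 13100 MJ/h

vapour -7.62→-26.1 °C: -15.708 kJ/kg
condensation at -26.1 °C: -217 kJ/kg
liquid -26.1→-50.2 °C: -34.222 kJ/kg
Δh = -15.708 + -217 + -34.222 = -266.93 kJ/kg
Q = ṁ·Δh = 13.63 kg/s × -266.93 kJ/kg = -3638.3 kJ/s
|Q| = 3638.3 kW = 13098 MJ/h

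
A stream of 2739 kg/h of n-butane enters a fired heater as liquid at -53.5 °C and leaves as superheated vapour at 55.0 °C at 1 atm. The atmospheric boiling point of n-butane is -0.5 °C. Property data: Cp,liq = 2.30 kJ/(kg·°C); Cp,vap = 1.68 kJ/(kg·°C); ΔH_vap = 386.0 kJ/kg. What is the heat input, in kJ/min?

Q = 27400 kJ/min

liquid -53.5→-0.5 °C: 121.9 kJ/kg
vaporisation at -0.5 °C: 386 kJ/kg
vapour -0.5→55.0 °C: 93.24 kJ/kg
Δh = 121.9 + 386 + 93.24 = 601.14 kJ/kg
Q = ṁ·Δh = 2739 kg/h × 601.14 kJ/kg = 1.6465e+06 kJ/h
|Q| = 457.37 kW = 27442 kJ/min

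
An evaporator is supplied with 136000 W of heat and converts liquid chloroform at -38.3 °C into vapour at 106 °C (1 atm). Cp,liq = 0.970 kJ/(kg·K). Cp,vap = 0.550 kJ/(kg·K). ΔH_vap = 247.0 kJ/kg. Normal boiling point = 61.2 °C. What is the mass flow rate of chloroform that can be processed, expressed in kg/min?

ṁ = 22.2 kg/min

Δh = 0.970×(61.2−-38.3) + 247.0 + 0.550×(106−61.2) = 368.15 kJ/kg
Q = 136000 W = 136 kJ/s = 8160 kJ/min
ṁ = Q/Δh = 8160 / 368.15 = 22.165 kg/min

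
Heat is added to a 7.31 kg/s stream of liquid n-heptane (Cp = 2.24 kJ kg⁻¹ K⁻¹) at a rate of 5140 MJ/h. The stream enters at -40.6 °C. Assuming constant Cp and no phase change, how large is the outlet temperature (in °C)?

T_out = 46.6 °C

Q = 5140 MJ/h = 1427.8 kJ/s
ΔT = Q/(ṁ·Cp) = 1427.8/(7.31×2.24) = 87.196 K
T_out = -40.6 + 87.196 = 46.596 °C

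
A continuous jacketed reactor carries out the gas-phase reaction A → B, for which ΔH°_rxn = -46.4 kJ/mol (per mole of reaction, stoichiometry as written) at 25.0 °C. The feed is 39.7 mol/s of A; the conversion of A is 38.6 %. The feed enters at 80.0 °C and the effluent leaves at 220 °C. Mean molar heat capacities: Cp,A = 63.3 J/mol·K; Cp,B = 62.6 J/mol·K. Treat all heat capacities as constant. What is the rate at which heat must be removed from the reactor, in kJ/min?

Q_out = 21700 kJ/min

Extent of reaction ξ = 0.386 × 39.7 = 15.324 mol/s
Reaction term: ξ·ΔH°_rxn = 15.324 × -46.4 = -711.04 kJ/s
Sensible, feed 80.0→25 °C: -138.22 kJ/s
Outlet flows (mol/s): A 24.376, B 15.324
Sensible, products 25→220 °C: 487.95 kJ/s
Q = ΔH = -361.31 kJ/s = -361.31 kW
Heat removed = 21679 kJ/min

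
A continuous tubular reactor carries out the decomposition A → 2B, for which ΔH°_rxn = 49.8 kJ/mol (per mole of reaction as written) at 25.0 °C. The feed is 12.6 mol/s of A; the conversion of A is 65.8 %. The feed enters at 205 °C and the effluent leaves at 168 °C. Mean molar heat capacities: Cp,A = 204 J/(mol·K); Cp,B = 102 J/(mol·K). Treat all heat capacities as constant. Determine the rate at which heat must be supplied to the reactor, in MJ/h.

Extent of reaction ξ = 0.658 × 12.6 = 8.2908 mol/s
Reaction term: ξ·ΔH°_rxn = 8.2908 × 49.8 = 412.88 kJ/s
Sensible, feed 205→25 °C: -462.67 kJ/s
Outlet flows (mol/s): A 4.3092, B 16.582
Sensible, products 25→168 °C: 367.57 kJ/s
Q = ΔH = 317.78 kJ/s = 317.78 kW
Heat supplied = 1144 MJ/h

Q_in = 1140 MJ/h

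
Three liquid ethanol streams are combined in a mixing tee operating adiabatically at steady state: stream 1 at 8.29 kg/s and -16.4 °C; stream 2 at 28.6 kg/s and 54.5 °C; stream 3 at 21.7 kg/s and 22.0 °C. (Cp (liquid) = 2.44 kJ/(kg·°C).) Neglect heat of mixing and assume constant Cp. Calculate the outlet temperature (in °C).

Energy balance with Q = 0: Σ ṁᵢCp,ᵢ(T_out − Tᵢ) = 0
T_out = Σ ṁᵢCp,ᵢTᵢ / Σ ṁᵢCp,ᵢ
      = 4636.4 / 142.96 = 32.431 °C

T_out = 32.4 °C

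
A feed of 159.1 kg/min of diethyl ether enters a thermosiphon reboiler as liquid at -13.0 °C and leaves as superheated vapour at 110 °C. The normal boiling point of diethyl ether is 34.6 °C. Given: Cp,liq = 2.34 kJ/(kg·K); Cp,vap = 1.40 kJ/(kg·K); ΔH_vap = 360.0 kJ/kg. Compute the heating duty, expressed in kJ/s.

liquid -13.0→34.6 °C: 111.38 kJ/kg
vaporisation at 34.6 °C: 360 kJ/kg
vapour 34.6→110 °C: 105.56 kJ/kg
Δh = 111.38 + 360 + 105.56 = 576.94 kJ/kg
Q = ṁ·Δh = 159.1 kg/min × 576.94 kJ/kg = 91792 kJ/min
|Q| = 1529.9 kW

Q = 1530 kJ/s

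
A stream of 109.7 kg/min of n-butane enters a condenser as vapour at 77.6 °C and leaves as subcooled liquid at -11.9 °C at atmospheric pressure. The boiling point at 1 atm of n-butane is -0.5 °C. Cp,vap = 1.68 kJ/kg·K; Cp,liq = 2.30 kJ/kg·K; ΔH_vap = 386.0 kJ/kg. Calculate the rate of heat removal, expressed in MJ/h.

vapour 77.6→-0.5 °C: -131.21 kJ/kg
condensation at -0.5 °C: -386 kJ/kg
liquid -0.5→-11.9 °C: -26.22 kJ/kg
Δh = -131.21 + -386 + -26.22 = -543.43 kJ/kg
Q = ṁ·Δh = 109.7 kg/min × -543.43 kJ/kg = -59614 kJ/min
|Q| = 993.57 kW = 3576.8 MJ/h

Q_c = 3580 MJ/h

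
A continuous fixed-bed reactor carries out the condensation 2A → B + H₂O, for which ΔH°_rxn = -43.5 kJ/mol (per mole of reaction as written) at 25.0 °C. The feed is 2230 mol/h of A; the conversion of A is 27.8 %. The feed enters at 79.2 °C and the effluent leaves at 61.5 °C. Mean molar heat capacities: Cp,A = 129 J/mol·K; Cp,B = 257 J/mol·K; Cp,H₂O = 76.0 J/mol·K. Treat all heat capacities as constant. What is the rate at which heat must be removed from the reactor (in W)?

Extent of reaction ξ = 0.278 × 2230 / 2 = 309.97 mol/h
Reaction term: ξ·ΔH°_rxn = 309.97 × -43.5 = -13484 kJ/h
Sensible, feed 79.2→25 °C: -15592 kJ/h
Outlet flows (mol/h): A 1610.1, B 309.97, H₂O 309.97
Sensible, products 25→61.5 °C: 11348 kJ/h
Q = ΔH = -17727 kJ/h = -4.9241 kW
Heat removed = 4924.1 W

Q_out = 4920 W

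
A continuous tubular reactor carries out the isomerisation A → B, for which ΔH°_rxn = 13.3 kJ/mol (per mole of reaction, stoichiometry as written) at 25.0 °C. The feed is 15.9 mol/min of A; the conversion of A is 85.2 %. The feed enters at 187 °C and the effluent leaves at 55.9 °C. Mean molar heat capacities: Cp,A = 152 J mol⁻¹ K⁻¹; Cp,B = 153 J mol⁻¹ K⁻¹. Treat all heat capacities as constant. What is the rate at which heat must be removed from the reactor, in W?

Q_out = 2270 W

Extent of reaction ξ = 0.852 × 15.9 = 13.547 mol/min
Reaction term: ξ·ΔH°_rxn = 13.547 × 13.3 = 180.17 kJ/min
Sensible, feed 187→25 °C: -391.52 kJ/min
Outlet flows (mol/min): A 2.3532, B 13.547
Sensible, products 25→55.9 °C: 75.098 kJ/min
Q = ΔH = -136.25 kJ/min = -2.2709 kW
Heat removed = 2270.9 W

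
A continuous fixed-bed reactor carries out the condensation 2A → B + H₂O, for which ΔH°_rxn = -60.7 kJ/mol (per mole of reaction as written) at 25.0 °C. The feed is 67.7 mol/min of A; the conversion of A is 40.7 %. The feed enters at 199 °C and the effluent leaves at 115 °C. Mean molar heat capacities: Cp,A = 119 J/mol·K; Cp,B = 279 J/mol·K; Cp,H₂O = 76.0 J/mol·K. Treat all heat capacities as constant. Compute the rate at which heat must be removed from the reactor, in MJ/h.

Extent of reaction ξ = 0.407 × 67.7 / 2 = 13.777 mol/min
Reaction term: ξ·ΔH°_rxn = 13.777 × -60.7 = -836.26 kJ/min
Sensible, feed 199→25 °C: -1401.8 kJ/min
Outlet flows (mol/min): A 40.146, B 13.777, H₂O 13.777
Sensible, products 25→115 °C: 870.14 kJ/min
Q = ΔH = -1367.9 kJ/min = -22.799 kW
Heat removed = 82.075 MJ/h

Q_out = 82.1 MJ/h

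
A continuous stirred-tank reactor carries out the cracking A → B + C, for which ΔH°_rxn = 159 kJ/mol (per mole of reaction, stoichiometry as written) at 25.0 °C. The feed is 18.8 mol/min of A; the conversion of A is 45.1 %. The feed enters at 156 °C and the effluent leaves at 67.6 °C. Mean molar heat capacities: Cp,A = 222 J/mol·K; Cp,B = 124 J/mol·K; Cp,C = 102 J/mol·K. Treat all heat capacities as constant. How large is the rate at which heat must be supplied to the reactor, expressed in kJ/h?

Extent of reaction ξ = 0.451 × 18.8 = 8.4788 mol/min
Reaction term: ξ·ΔH°_rxn = 8.4788 × 159 = 1348.1 kJ/min
Sensible, feed 156→25 °C: -546.74 kJ/min
Outlet flows (mol/min): A 10.321, B 8.4788, C 8.4788
Sensible, products 25→67.6 °C: 179.24 kJ/min
Q = ΔH = 980.63 kJ/min = 16.344 kW
Heat supplied = 58838 kJ/h

Q_in = 58800 kJ/h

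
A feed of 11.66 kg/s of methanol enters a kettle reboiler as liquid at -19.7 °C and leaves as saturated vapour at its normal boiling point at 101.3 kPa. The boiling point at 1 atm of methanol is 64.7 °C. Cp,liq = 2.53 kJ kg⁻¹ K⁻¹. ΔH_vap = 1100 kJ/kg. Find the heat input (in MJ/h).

Q = 55100 MJ/h

liquid -19.7→64.7 °C: 213.53 kJ/kg
vaporisation at 64.7 °C: 1100 kJ/kg
Δh = 213.53 + 1100 = 1313.5 kJ/kg
Q = ṁ·Δh = 11.66 kg/s × 1313.5 kJ/kg = 15316 kJ/s
|Q| = 15316 kW = 55137 MJ/h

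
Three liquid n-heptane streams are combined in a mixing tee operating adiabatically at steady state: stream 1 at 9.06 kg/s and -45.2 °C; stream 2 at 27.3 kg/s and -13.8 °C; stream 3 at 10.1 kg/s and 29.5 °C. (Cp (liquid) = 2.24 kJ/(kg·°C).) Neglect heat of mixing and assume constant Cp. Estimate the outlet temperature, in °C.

T_out = -10.5 °C

Adiabatic, steady state ⇒ Σ ṁᵢCp,ᵢ(T_out − Tᵢ) = 0
T_out = Σ ṁᵢCp,ᵢTᵢ / Σ ṁᵢCp,ᵢ
      = -1093.8 / 104.07 = -10.51 °C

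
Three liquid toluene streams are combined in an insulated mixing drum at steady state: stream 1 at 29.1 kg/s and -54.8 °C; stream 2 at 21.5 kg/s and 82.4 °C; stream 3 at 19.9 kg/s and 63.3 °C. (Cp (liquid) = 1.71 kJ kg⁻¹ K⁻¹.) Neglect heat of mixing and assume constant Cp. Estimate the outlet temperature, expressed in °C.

T_out = 20.4 °C

No heat crosses the boundary, so H_out = H_in.
T_out = Σ ṁᵢCp,ᵢTᵢ / Σ ṁᵢCp,ᵢ
      = 2456.6 / 120.56 = 20.377 °C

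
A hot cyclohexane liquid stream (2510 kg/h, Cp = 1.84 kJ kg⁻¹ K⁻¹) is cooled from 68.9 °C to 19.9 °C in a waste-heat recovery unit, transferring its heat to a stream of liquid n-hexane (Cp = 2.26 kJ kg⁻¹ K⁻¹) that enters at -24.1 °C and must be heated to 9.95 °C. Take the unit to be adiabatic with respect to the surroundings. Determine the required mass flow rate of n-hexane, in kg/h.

ṁ_c = 2940 kg/h

Heat released by hot stream: Q = 2510 × 1.84 × (68.9 − 19.9) = 226300 kJ/h
Energy balance on cold side (adiabatic exchanger): Q = ṁ_c·Cp_c·(T_c,out − T_c,in)
ṁ_c = 226300 / [2.26 × (9.95 − -24.1)] = 2940.8 kg/h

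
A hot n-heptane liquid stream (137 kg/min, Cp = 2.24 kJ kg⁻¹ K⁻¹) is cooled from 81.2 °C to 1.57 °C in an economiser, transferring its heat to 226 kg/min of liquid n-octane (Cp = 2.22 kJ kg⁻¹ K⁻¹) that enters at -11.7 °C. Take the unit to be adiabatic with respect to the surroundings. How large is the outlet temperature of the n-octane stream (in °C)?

Heat released by hot stream: Q = 137 × 2.24 × (81.2 − 1.57) = 24437 kJ/min
Energy balance on cold side (adiabatic exchanger): Q = ṁ_c·Cp_c·(T_c,out − T_c,in)
T_c,out = -11.7 + 24437/(226 × 2.22) = 37.006 °C

T_c,out = 37.0 °C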